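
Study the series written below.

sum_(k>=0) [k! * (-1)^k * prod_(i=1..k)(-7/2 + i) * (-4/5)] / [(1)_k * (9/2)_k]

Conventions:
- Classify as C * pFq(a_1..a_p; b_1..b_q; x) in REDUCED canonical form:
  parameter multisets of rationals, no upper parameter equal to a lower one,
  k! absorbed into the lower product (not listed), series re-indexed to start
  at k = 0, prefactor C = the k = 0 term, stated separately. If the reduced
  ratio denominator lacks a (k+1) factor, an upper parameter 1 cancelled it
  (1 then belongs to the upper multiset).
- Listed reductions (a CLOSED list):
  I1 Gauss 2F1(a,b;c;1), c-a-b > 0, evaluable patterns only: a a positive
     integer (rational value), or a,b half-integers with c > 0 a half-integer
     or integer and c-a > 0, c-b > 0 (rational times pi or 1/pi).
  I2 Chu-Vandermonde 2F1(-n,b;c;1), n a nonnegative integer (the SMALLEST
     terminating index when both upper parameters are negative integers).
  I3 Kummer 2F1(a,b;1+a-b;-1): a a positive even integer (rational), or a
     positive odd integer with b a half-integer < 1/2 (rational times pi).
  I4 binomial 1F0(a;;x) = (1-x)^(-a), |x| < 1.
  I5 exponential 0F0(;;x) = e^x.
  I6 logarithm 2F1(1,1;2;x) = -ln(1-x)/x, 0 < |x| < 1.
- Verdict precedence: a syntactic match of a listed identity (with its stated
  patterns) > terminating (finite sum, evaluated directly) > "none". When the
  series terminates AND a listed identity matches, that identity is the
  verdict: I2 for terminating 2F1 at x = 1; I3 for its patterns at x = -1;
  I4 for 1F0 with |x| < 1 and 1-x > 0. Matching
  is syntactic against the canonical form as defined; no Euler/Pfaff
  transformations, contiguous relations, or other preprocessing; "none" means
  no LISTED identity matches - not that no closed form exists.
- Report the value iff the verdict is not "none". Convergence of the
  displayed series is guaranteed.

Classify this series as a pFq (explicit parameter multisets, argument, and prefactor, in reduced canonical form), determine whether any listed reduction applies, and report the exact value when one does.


At argument -1: a 2F1 with upper {-5/2, 1}, lower {9/2}, scaled by C = -4/5. Verdict: this is Kummer's theorem (I3) (x = -1; c = 9/2 equals 1+a-b for upper {-5/2, 1}: listed pattern). Its exact value is (-7/16) * pi.

The tell: x = (-1) and the factorial ratio (prefactor -4/5) (k+a-1)!/(a-1)! is a rising factorial (a)_k.
Term ratio: r(k) = (-1) * (k-5/2) (k+1) / [(k+9/2) (k+1)] ; factor over Q: parameters, x = (-1), and C = -4/5.


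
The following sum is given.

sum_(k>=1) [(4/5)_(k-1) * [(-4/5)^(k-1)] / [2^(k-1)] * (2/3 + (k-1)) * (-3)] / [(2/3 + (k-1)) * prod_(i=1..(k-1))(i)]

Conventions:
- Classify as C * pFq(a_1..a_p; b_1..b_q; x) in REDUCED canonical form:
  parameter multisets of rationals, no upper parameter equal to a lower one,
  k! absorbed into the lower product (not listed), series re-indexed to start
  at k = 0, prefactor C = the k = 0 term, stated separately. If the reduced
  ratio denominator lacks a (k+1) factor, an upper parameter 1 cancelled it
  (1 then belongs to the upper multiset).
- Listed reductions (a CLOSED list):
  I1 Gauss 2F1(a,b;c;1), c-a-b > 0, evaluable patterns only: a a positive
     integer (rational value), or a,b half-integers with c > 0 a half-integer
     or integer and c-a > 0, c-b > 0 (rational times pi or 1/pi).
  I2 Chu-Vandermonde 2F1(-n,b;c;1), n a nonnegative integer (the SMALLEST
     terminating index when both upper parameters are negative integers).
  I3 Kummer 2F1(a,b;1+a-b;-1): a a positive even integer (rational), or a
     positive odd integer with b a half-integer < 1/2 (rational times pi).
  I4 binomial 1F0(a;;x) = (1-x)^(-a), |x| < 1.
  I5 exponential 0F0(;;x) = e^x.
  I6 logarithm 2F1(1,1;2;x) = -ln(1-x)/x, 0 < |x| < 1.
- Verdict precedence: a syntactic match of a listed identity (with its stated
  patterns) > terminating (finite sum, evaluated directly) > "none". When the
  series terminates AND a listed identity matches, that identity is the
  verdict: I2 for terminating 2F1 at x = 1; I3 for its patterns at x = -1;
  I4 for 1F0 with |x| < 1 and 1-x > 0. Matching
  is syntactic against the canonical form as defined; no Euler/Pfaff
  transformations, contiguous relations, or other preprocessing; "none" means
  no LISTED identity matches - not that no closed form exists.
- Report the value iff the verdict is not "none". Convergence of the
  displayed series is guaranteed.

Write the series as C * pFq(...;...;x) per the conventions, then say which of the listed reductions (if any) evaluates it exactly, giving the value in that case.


Canonical form: C = -3 times 1F0 with upper {4/5}, lower {-}, x = -2/5. Verdict: the I4 binomial reduction applies (the 1F0 binomial series: exponent -4/5, x = -2/5). Hence: (-3) * (7/5)^(-4/5).

Key observation: from the first term -3: the product of the first k integers (prefactor -3) is k!.
Adjacent-term ratio: r(k) = (-2/5) * (k+4/5) / [(k+1)] - rational in k. x = (-2/5); t_0 = -3; negate the roots.


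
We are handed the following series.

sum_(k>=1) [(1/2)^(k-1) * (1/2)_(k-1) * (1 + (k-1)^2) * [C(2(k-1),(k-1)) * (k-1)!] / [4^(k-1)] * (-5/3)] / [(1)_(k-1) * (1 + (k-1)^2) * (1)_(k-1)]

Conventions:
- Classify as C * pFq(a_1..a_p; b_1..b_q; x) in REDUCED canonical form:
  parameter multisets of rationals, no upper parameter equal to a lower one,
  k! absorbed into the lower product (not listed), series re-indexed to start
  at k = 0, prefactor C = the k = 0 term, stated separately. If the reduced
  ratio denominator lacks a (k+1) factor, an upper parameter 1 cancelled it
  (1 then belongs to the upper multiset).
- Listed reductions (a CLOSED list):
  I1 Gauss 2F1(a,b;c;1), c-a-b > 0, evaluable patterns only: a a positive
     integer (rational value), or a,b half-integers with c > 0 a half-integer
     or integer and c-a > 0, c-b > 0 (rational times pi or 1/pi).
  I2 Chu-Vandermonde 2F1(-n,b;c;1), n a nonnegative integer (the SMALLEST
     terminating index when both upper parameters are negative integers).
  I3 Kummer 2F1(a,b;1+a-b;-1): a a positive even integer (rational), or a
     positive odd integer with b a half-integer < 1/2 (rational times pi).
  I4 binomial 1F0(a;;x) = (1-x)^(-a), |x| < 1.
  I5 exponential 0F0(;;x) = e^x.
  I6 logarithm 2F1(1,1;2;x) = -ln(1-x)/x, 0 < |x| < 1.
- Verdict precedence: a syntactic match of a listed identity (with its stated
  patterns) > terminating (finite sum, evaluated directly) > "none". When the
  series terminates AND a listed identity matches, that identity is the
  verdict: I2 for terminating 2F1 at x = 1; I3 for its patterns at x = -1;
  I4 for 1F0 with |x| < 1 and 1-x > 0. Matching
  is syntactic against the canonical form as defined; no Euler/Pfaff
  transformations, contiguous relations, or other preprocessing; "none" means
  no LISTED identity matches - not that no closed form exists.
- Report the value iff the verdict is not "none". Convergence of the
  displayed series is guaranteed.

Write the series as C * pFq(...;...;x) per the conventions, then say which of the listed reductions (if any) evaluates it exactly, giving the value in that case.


Canonical form: C = -5/3 times 2F1 with upper {1/2, 1/2}, lower {1}, x = 1/2. Verdict: none - this 2F1 at x = 1/2 matches no listed pattern, and upper {1/2, 1/2} holds no stopper.

Key observation: with t_0 = -5/3, C(2k,k) (prefactor -5/3) equals 4^k (1/2)_k / k!.
Step ratio: r(k) = (1/2) * (k+1/2) (k+1/2) / [(k+1) (k+1)] - poly over poly, x = (1/2) from leading terms; C = -5/3 at k = 0.


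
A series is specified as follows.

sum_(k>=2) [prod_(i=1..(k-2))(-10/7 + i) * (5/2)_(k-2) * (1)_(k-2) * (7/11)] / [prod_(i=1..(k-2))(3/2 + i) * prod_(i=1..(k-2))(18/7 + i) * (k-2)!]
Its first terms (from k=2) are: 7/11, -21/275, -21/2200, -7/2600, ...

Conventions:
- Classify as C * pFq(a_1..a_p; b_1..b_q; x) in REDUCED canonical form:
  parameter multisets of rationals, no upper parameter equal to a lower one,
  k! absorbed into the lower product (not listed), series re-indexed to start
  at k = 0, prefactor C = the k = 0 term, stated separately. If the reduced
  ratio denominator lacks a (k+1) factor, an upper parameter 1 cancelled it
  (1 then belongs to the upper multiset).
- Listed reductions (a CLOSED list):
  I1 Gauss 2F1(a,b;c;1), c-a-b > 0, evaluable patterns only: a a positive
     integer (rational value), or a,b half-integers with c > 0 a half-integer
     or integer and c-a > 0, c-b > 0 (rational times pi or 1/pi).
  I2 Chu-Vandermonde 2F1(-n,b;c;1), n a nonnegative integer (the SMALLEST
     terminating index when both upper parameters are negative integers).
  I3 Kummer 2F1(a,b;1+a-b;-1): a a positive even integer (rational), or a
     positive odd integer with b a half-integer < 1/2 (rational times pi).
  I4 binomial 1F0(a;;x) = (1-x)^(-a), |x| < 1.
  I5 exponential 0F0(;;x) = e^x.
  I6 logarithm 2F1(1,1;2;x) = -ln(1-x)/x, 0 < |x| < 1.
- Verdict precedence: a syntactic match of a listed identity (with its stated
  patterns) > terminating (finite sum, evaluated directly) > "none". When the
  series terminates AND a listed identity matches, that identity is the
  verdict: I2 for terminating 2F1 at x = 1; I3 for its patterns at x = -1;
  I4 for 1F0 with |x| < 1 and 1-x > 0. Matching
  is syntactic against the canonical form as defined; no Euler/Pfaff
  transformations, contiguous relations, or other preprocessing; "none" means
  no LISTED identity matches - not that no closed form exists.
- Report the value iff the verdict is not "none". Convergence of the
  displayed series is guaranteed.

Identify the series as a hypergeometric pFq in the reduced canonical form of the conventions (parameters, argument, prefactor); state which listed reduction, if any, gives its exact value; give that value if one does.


x = 1 here; the reduced form reads 2F1, upper {-3/7, 1}, lower {25/7}, C = 7/11. Verdict: Gauss's theorem (I1) applies (x = 1: the Gamma ratio telescopes since c-a-b = 3 > 0 and a = 1 in Z>0). Exact value: 6/11.

The tell: from the first term 7/11: the lower running product (prefactor 7/11) is a rising factorial.
Adjacent-term ratio: r(k) = 1 * (k-3/7) (k+1) / [(k+25/7) (k+1)] - poly over poly, x = 1 from leading terms; C = 7/11 at k = 0.


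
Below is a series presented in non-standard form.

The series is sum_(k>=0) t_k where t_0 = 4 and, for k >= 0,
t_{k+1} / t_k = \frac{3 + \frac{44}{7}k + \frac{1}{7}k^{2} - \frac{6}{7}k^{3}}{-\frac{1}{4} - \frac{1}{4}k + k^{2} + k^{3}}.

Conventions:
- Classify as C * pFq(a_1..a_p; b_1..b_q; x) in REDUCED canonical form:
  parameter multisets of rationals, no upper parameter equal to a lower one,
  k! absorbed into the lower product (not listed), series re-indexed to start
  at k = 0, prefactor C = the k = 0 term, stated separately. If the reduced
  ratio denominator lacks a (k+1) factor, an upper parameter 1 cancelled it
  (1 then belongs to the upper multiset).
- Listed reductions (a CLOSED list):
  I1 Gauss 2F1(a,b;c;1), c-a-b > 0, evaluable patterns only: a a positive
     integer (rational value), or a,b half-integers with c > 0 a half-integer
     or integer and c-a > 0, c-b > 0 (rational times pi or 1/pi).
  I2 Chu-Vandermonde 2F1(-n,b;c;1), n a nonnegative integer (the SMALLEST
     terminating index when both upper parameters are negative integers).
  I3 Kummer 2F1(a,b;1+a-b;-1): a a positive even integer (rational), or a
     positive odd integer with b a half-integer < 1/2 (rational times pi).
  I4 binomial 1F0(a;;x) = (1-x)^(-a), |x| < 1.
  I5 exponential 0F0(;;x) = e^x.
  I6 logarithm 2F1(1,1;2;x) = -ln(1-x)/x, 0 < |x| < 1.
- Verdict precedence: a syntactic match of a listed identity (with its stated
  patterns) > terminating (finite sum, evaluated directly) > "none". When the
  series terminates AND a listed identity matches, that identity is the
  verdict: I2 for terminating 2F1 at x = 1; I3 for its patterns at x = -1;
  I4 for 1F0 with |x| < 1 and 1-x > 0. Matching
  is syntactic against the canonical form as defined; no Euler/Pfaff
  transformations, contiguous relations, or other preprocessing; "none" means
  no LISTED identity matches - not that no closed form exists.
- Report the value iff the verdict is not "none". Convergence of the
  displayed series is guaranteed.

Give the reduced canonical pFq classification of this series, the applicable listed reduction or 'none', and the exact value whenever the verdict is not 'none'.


x = -\frac{6}{7} here; the reduced form reads 2F1, upper {-3, \frac{7}{3}}, lower {-\frac{1}{2}}, C = 4. Verdict: terminating. With -3 upstairs the series is a 4-term polynomial sum; evaluated term by term. Value: -\frac{80068}{147}.

Structural cue: with t_0 = 4, factor the ratio over Q (prefactor 4): negated roots = parameters.
Step ratio: r(k) = -\frac{6}{7} * (k-3) (k+\frac{7}{3}) / [(k-\frac{1}{2}) (k+1)] - poly over poly, x = -\frac{6}{7} from leading terms; C = 4 at k = 0.


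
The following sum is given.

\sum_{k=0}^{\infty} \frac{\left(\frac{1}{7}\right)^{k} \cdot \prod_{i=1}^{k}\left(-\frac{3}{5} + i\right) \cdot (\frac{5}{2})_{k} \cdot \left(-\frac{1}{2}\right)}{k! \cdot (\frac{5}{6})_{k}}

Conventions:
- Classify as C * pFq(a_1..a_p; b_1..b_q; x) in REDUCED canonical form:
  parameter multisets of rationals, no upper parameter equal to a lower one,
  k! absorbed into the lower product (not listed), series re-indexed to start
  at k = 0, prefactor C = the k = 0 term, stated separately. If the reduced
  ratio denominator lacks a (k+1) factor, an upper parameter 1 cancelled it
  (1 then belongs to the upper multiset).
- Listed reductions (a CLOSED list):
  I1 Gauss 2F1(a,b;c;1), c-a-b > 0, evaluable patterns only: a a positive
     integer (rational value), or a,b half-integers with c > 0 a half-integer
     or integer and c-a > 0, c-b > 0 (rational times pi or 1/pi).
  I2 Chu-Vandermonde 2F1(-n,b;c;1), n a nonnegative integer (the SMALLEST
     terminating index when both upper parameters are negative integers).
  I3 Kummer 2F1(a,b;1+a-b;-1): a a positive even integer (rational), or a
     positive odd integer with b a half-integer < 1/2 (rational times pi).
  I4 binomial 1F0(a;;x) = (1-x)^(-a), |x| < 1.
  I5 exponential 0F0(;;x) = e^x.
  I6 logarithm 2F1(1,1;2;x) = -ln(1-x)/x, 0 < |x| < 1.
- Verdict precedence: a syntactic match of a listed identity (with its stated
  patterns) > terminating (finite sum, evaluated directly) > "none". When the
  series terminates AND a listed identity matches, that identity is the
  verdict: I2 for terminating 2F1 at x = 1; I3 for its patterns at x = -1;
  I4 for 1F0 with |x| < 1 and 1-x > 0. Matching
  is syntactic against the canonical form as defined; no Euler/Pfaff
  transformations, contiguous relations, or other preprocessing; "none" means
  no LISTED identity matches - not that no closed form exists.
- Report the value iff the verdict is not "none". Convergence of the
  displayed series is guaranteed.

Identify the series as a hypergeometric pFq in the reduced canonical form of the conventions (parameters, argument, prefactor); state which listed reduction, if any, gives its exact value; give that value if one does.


This is -\frac{1}{2} * 2F1(\frac{2}{5}, \frac{5}{2}; \frac{5}{6}; \frac{1}{7}) in reduced canonical form. Verdict: none. A 2F1 with upper {\frac{2}{5}, \frac{5}{2}} fits none of I1-I6 at x = \frac{1}{7}; the sum runs forever.

Key step: t_0 = -\frac{1}{2} here, and the running product (C = -1/2, x = 1/7) telescopes to a rising factorial.
Ratio: r(k) = \frac{1}{7} * (k+\frac{2}{5}) (k+\frac{5}{2}) / [(k+\frac{5}{6}) (k+1)] - rational in k, leading ratio \frac{1}{7}; with t_0 = -\frac{1}{2}, classification follows.


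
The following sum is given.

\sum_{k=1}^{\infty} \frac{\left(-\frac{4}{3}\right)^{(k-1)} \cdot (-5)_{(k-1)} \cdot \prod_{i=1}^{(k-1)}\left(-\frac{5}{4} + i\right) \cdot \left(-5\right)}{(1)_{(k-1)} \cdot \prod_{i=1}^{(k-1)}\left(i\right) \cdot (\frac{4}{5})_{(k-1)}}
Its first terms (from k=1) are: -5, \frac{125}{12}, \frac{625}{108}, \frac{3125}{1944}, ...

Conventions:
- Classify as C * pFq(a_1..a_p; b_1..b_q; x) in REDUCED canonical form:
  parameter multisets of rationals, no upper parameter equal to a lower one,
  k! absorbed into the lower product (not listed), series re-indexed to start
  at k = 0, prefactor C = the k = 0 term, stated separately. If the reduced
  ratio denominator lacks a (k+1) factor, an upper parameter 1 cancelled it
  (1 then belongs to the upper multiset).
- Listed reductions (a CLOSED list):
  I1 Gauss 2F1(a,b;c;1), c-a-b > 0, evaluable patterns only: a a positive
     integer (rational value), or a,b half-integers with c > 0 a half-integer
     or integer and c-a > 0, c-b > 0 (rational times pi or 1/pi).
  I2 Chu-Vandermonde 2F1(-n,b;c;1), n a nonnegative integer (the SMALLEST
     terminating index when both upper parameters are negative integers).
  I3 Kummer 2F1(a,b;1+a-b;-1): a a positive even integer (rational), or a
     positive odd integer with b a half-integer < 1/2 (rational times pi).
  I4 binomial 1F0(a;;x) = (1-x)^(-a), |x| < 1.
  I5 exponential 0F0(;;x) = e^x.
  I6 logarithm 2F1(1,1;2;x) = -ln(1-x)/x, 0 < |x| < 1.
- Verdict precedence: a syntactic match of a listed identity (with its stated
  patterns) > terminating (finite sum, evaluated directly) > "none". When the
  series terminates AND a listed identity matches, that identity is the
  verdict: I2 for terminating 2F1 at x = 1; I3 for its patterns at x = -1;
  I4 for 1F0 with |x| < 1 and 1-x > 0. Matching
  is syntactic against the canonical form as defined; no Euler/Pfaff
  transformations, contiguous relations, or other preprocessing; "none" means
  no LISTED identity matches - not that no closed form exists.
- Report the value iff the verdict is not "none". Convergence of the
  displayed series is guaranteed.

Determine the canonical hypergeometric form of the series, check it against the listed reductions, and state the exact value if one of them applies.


Classification (C = -5): 2F2 with upper {-5, -\frac{1}{4}}, lower {\frac{4}{5}, 1}, argument x = -\frac{4}{3}. Verdict: terminating - no listed pattern fits, but -5 in the upper list cuts the series at k = 5; direct evaluation. Value: \frac{276857195}{21275136}.

First insight: t_0 being -5, the lower running product (prefactor -5) is a rising factorial.
Term ratio: r(k) = -\frac{4}{3} * (k-5) (k-\frac{1}{4}) / [(k+\frac{4}{5}) (k+1) (k+1)] - rational in k. x = -\frac{4}{3}; t_0 = -5; negate the roots.


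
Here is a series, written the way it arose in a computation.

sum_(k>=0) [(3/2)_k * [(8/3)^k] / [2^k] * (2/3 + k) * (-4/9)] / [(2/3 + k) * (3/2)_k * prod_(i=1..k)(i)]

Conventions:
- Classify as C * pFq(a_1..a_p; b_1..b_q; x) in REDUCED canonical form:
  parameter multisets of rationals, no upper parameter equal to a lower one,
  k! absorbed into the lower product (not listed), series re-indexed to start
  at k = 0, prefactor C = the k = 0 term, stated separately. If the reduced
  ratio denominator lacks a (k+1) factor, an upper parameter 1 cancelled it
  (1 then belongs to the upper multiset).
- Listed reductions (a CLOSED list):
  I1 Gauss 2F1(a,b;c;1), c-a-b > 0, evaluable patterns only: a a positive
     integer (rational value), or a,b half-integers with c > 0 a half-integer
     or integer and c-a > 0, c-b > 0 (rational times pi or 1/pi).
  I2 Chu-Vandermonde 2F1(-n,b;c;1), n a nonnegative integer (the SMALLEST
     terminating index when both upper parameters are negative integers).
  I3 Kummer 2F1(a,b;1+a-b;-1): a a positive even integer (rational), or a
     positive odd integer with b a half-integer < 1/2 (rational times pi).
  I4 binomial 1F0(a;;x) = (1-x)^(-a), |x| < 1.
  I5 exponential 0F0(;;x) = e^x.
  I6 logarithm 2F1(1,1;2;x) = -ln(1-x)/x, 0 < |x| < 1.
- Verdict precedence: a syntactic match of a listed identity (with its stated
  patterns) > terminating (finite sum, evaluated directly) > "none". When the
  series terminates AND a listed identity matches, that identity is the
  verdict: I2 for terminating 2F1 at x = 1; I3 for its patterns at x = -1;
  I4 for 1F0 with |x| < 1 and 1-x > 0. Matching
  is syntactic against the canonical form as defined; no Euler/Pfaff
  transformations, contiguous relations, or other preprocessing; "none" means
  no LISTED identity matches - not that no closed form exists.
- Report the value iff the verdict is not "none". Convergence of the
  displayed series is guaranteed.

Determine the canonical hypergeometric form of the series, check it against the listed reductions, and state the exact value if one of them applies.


Reduced: x = 4/3, 0F0, upper = {-}, lower = {-}, C = -4/9. Verdict at x = 4/3: the exponential series (I5) matches (the 0F0 exponential series at x = 4/3). Exact value: (-4/9) * e^(4/3).

The tell: with t_0 = -4/9, the two k-th powers (prefactor -4/9) combine into one argument.
Adjacent-term ratio: r(k) = (4/3) * 1 / [(k+1)] - rational in k. x = (4/3); t_0 = -4/9; negate the roots.


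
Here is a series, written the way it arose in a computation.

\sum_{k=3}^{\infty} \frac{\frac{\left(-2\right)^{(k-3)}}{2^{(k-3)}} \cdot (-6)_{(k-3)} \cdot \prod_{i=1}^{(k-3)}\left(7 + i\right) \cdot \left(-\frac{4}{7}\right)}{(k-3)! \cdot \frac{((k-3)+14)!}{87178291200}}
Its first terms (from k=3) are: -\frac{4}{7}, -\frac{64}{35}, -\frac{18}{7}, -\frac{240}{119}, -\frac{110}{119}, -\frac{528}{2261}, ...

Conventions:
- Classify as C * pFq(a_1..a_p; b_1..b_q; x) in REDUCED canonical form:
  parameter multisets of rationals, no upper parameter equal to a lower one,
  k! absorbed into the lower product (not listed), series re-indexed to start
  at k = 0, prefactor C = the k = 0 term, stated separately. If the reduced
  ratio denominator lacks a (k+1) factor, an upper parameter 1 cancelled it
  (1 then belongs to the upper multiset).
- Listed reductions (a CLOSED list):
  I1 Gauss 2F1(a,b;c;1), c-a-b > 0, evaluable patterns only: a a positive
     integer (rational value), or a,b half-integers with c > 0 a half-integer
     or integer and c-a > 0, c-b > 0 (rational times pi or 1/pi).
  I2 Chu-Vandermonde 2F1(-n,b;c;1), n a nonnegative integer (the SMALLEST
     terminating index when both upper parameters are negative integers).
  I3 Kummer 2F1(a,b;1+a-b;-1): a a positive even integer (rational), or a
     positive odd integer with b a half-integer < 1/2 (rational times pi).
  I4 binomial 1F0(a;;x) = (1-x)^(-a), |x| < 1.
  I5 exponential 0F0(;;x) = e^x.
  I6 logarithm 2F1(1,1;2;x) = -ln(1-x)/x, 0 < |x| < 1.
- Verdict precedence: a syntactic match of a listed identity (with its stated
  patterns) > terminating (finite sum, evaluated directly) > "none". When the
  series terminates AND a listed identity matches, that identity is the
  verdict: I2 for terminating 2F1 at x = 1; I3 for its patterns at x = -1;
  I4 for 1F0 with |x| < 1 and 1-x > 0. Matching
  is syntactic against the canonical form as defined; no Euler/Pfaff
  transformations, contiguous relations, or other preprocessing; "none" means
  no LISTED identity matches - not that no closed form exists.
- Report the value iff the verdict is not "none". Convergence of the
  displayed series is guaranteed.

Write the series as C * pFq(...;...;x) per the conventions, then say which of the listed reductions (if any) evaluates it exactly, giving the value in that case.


This is -\frac{4}{7} * 2F1(-6, 8; 15; -1) in reduced canonical form. Verdict: Kummer (I3) applies (x = -1; c = 15 equals 1+a-b for upper {-6, 8}: listed pattern). Sum: -\frac{286}{35}.

First insight: from the first term -\frac{4}{7}: the two k-th powers (C = -4/7) combine into one argument.
Step ratio: r(k) = -1 * (k-6) (k+8) / [(k+15) (k+1)] ; factor over Q: parameters, x = -1, and C = -\frac{4}{7}.


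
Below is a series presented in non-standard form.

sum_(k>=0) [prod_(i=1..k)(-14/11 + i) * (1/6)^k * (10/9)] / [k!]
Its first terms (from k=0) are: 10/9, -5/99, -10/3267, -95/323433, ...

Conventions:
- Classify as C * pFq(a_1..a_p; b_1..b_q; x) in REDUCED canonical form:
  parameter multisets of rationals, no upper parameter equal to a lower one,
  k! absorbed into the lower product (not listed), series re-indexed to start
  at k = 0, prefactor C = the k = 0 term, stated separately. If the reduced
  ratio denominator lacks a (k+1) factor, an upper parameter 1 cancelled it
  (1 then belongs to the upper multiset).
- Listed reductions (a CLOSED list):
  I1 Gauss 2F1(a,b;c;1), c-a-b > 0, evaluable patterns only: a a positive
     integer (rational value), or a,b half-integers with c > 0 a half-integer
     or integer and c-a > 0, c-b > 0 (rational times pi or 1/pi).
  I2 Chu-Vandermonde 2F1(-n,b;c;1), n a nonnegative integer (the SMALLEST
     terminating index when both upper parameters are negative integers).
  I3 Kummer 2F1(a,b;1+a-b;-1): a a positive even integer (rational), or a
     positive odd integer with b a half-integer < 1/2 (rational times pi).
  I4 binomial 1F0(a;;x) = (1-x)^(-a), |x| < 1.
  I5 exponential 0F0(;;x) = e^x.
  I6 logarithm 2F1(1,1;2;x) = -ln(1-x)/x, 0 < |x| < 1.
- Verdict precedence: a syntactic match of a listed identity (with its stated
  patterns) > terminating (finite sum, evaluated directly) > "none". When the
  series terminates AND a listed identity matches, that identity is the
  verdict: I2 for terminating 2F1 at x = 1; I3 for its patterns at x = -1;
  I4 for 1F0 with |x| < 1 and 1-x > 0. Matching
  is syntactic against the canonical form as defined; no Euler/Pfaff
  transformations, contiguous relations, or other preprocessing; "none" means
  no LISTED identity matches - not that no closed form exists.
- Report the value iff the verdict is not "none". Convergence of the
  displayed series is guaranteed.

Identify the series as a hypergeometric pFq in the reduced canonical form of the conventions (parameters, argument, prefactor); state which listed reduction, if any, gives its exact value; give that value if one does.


This is 10/9 * 1F0(-3/11; -; 1/6) in reduced canonical form. Verdict: the I4 binomial reduction matches (the 1F0 binomial series: exponent 3/11, x = 1/6). Sum: (10/9) * (5/6)^(3/11).

First insight: x = (1/6) and the running product (C = 10/9) telescopes to a rising factorial.
Adjacent-term ratio: r(k) = (1/6) * (k-3/11) / [(k+1)] ; factor over Q: parameters, x = (1/6), and C = 10/9.


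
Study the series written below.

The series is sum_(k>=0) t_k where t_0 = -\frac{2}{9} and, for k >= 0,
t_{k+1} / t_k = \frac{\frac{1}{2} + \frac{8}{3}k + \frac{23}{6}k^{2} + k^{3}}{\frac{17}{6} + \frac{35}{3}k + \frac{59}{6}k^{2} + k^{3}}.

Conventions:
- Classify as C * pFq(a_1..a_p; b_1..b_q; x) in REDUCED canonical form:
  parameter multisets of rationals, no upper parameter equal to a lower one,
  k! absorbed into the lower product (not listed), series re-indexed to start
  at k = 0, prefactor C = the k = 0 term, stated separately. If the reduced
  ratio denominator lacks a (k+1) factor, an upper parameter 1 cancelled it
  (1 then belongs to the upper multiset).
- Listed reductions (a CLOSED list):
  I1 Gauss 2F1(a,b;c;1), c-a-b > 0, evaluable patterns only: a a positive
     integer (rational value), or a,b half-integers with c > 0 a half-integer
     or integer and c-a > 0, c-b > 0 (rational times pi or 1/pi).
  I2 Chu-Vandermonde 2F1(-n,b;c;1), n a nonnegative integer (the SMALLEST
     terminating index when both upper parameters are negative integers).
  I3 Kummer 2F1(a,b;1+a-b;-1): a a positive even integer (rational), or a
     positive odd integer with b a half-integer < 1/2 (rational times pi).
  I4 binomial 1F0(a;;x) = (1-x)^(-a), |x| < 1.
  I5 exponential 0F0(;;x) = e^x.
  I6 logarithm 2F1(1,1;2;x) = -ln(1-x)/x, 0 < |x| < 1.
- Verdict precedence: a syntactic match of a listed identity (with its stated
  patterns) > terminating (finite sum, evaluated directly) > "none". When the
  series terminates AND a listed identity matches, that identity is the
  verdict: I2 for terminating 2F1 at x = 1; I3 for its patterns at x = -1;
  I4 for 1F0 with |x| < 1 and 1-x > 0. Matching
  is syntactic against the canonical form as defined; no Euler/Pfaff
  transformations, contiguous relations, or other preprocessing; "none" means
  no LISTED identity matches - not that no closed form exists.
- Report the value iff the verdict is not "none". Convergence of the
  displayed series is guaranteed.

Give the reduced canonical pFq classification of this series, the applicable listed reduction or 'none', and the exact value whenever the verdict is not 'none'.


The series (x = 1) is 2F1: upper {\frac{1}{2}, 3}, lower {\frac{17}{2}}, prefactor -\frac{2}{9}. Verdict (x = 1): Gauss's theorem (I1) applies (x = 1: the Gamma ratio telescopes since c-a-b = 5 > 0 and a = 3 in Z>0). Value: -\frac{143}{504}.

First insight: with t_0 = -\frac{2}{9}, the parameter 1/3 appears in both the upper and lower lists and cancels.
Consecutive-term ratio: r(k) = 1 * (k+\frac{1}{2}) (k+3) / [(k+\frac{17}{2}) (k+1)] - rational in k, leading ratio 1; with t_0 = -\frac{2}{9}, classification follows.


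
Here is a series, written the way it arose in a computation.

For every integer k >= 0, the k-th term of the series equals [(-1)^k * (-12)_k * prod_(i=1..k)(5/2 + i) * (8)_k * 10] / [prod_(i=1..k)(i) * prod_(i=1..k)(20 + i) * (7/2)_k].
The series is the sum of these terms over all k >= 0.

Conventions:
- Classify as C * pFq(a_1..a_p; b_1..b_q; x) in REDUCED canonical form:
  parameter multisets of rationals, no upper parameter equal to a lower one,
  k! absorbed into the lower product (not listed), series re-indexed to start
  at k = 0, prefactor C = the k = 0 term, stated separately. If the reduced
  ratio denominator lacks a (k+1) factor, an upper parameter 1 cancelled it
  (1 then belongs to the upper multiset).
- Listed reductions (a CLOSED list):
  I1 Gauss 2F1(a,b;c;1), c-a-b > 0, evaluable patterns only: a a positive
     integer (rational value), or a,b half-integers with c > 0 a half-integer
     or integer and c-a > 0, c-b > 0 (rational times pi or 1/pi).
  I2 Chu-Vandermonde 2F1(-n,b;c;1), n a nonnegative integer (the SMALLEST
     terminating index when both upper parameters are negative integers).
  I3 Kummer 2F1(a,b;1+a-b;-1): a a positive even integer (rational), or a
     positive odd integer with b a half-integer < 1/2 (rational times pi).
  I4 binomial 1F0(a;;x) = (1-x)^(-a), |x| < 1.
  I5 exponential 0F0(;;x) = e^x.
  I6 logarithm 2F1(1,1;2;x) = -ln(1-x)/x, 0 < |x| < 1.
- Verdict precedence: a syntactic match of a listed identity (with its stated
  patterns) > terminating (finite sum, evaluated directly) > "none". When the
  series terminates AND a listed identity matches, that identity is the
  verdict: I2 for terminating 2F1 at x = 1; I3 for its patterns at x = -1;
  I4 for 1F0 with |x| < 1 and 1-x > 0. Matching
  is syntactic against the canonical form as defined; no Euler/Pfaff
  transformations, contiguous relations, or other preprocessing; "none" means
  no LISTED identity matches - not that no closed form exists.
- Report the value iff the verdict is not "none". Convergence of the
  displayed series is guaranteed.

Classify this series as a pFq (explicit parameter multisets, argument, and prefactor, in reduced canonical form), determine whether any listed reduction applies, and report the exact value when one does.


Reduced: x = -1, 2F1, upper = {-12, 8}, lower = {21}, C = 10. Verdict: this is Kummer (I3) (x = -1; c = 21 equals 1+a-b for upper {-12, 8}: listed pattern). Value: 4845/7.

Structural cue: with t_0 = 10, the running product (prefactor 10) telescopes to a rising factorial.
Adjacent-term ratio: r(k) = (-1) * (k-12) (k+8) / [(k+21) (k+1)] - rational in k. x = (-1); t_0 = 10; negate the roots.


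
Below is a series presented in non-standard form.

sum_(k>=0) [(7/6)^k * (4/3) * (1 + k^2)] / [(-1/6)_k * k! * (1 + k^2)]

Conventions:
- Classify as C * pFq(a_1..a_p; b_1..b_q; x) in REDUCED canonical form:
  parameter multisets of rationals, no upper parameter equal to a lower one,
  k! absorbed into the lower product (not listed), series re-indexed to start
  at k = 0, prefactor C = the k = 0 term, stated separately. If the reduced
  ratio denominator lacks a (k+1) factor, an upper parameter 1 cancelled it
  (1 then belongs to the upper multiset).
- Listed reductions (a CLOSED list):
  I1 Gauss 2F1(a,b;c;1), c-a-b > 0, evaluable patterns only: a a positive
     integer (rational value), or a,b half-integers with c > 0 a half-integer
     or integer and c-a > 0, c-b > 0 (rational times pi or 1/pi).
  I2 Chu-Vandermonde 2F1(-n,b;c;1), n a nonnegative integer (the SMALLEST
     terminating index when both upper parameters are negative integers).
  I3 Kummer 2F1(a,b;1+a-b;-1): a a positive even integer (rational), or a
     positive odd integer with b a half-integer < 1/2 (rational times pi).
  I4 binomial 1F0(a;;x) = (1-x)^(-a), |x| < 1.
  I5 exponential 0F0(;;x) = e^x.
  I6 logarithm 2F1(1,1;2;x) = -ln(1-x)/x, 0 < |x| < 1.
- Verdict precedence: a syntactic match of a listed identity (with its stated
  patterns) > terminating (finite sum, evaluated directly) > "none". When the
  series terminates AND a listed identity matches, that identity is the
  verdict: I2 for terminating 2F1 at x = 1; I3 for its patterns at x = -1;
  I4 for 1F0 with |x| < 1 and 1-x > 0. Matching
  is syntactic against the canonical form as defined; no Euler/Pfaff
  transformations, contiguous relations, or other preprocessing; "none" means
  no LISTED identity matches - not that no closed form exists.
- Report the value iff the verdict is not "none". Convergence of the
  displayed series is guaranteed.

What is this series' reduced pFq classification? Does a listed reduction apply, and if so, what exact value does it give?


Key step: t_0 being 4/3, k^2 + 1 divides numerator and denominator alike; prefactor 4/3 after cancelling.
Consecutive-term ratio: r(k) = (7/6) * 1 / [(k-1/6) (k+1)] - poly over poly, x = (7/6) from leading terms; C = 4/3 at k = 0.

x = 7/6 here; the reduced form reads 0F1, upper {-}, lower {-1/6}, C = 4/3. Verdict: none - at argument 7/6 the multisets {-} ; {-1/6} match no listed identity.


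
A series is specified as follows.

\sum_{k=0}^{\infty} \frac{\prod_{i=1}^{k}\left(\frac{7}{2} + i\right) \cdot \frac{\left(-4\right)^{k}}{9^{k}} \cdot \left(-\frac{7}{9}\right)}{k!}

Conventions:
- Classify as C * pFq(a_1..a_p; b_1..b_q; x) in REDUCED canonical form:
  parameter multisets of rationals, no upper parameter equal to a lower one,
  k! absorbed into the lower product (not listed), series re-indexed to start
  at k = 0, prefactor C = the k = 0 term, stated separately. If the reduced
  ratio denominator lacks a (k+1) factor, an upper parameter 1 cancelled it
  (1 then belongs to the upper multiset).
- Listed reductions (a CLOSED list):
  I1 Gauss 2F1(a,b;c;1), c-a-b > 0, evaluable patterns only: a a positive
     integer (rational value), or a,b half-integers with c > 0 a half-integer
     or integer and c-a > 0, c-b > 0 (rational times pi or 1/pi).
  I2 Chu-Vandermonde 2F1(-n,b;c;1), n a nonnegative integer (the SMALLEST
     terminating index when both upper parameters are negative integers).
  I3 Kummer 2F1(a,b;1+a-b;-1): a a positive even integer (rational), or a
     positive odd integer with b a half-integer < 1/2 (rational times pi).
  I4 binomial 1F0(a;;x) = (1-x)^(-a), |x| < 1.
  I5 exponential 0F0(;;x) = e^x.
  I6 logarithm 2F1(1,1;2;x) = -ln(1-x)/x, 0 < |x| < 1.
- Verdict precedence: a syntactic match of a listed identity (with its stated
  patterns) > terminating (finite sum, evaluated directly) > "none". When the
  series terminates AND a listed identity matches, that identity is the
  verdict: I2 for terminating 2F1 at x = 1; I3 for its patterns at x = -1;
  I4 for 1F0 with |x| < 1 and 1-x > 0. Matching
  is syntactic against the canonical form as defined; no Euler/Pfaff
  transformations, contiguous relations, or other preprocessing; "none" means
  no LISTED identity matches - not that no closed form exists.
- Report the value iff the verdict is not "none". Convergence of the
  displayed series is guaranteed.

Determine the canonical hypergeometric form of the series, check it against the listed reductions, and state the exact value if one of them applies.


Reduced: x = -\frac{4}{9}, 1F0, upper = {\frac{9}{2}}, lower = {-}, C = -\frac{7}{9}. Verdict (x = -\frac{4}{9}): the I4 binomial reduction applies (the 1F0 binomial series: exponent -9/2, x = -\frac{4}{9}). Hence: \left(-\frac{7}{9}\right) \cdot \left(\frac{13}{9}\right)^{-\frac{9}{2}}.

Key observation: t_0 = -\frac{7}{9} here, and the running product (C = -7/9, x = -4/9) telescopes to a rising factorial.
Ratio: r(k) = -\frac{4}{9} * (k+\frac{9}{2}) / [(k+1)] - rational in k, leading ratio -\frac{4}{9}; with t_0 = -\frac{7}{9}, classification follows.


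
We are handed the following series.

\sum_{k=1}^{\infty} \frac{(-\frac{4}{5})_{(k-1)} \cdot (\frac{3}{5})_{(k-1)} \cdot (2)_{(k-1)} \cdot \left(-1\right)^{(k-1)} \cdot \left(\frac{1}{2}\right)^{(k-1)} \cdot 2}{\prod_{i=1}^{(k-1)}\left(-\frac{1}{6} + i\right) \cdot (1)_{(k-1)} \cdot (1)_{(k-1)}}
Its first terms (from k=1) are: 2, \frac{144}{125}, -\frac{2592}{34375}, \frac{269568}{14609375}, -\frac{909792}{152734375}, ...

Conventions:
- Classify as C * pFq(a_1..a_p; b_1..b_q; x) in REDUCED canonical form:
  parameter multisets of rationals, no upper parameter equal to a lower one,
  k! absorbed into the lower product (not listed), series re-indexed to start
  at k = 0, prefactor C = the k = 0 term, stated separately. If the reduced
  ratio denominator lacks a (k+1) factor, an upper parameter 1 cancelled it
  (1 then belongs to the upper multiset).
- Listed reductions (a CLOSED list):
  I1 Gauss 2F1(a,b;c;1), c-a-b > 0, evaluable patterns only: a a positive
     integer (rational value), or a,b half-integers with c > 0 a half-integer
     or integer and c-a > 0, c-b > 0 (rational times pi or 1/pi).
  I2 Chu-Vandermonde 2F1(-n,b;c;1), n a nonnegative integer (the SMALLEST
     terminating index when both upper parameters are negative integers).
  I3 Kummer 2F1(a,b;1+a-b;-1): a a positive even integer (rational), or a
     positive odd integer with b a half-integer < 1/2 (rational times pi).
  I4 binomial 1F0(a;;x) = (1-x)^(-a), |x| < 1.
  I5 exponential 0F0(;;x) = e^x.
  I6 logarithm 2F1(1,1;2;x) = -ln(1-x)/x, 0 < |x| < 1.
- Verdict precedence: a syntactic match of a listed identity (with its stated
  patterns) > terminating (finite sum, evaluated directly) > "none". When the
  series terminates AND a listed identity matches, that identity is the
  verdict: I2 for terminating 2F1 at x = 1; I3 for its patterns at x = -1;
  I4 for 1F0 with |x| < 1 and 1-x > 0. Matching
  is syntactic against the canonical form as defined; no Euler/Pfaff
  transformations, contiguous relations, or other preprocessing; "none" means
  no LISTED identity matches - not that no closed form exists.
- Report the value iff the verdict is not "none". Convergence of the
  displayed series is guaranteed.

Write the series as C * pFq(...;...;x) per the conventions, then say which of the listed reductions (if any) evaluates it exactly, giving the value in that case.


Key step: with t_0 = 2, the lower running product (C = 2) is a rising factorial.
Adjacent-term ratio: r(k) = -\frac{1}{2} * (k-\frac{4}{5}) (k+\frac{3}{5}) (k+2) / [(k+\frac{5}{6}) (k+1) (k+1)] - poly over poly, x = -\frac{1}{2} from leading terms; C = 2 at k = 0.

Canonical form: C = 2 times 3F2 with upper {-\frac{4}{5}, \frac{3}{5}, 2}, lower {\frac{5}{6}, 1}, x = -\frac{1}{2}. Verdict: none - at argument -\frac{1}{2} the multisets {-\frac{4}{5}, \frac{3}{5}, 2} ; {\frac{5}{6}, 1} match no listed identity.


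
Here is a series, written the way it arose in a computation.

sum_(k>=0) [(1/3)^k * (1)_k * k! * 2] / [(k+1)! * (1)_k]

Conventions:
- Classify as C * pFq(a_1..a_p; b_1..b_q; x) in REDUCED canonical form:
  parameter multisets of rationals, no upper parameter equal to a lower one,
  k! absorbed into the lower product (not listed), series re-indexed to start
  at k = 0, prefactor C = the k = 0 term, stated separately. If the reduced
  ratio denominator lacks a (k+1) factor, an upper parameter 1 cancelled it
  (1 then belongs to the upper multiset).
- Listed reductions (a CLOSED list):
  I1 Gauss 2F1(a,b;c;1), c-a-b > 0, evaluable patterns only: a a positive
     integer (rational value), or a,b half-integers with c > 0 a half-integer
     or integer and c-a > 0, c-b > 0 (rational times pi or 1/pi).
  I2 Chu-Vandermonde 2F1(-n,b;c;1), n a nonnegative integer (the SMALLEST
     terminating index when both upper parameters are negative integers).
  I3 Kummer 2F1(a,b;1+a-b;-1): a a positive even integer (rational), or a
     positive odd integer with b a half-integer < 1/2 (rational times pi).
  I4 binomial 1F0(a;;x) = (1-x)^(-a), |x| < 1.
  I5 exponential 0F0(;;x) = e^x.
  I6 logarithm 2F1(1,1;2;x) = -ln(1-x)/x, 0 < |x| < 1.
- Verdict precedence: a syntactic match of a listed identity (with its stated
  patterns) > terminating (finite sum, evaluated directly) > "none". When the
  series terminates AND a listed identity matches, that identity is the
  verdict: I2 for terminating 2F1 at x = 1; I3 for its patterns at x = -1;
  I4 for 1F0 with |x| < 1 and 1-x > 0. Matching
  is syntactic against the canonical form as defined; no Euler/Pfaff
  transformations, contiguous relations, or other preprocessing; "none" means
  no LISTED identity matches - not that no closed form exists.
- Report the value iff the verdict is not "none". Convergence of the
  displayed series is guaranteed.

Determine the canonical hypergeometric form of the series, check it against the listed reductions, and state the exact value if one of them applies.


Prefactor 2, argument 1/3: 2F1 with upper {1, 1} over lower {2}. Verdict: this is the logarithmic series (I6) (the logarithm: parameters (1,1;2), x = 1/3). Value: (-6) * ln(2/3).

Structural cue: x = (1/3) and the denominator's factorial ratio (C = 2) is a lower Pochhammer.
Term ratio: r(k) = (1/3) * (k+1) (k+1) / [(k+2) (k+1)] - rational in k. x = (1/3); t_0 = 2; negate the roots.
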